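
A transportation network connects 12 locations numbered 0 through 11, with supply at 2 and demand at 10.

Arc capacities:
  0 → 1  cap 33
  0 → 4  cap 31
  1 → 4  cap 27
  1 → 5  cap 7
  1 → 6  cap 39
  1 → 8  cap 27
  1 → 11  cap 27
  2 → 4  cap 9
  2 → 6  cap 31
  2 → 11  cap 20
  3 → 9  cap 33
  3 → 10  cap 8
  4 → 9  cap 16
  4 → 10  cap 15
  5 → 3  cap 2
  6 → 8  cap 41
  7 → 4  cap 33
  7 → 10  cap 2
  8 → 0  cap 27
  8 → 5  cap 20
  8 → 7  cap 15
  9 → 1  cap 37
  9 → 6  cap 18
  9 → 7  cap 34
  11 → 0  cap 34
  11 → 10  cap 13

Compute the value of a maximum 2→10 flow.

Maximum flow value: 32

augment #1: 2→4→10 bottleneck 9, total now 9
augment #2: 2→11→10 bottleneck 13, total now 22
augment #3: 2→6→8→7→10 bottleneck 2, total now 24
augment #4: 2→11→0→4→10 bottleneck 6, total now 30
augment #5: 2→6→8→5→3→10 bottleneck 2, total now 32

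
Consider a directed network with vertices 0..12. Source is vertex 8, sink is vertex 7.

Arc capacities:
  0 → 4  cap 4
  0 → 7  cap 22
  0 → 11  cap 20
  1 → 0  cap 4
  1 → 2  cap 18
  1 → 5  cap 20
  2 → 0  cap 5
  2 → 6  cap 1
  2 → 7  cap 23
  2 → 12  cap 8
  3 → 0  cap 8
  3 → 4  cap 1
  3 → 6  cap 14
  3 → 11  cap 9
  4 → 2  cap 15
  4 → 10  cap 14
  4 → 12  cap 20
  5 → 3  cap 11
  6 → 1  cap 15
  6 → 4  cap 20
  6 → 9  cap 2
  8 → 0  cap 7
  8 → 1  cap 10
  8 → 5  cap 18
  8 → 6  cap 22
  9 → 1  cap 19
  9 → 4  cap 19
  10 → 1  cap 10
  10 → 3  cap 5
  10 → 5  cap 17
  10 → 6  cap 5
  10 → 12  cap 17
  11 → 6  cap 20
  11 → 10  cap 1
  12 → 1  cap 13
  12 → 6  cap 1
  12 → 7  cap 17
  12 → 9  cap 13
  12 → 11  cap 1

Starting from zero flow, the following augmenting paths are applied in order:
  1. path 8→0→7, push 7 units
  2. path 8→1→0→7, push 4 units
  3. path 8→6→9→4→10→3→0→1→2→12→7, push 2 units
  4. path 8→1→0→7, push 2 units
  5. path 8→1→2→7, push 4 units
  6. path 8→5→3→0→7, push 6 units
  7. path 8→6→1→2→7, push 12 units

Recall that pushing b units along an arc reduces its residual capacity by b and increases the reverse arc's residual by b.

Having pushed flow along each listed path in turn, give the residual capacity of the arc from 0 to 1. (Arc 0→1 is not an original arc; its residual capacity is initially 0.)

after path 1 (8→0→7, push 7): res(0,1)=0
after path 2 (8→1→0→7, push 4): res(0,1)=4
after path 3 (8→6→9→4→10→3→0→1→2→12→7, push 2): res(0,1)=2
after path 4 (8→1→0→7, push 2): res(0,1)=4
after path 5 (8→1→2→7, push 4): res(0,1)=4
after path 6 (8→5→3→0→7, push 6): res(0,1)=4
after path 7 (8→6→1→2→7, push 12): res(0,1)=4

Residual capacity of (0,1): 4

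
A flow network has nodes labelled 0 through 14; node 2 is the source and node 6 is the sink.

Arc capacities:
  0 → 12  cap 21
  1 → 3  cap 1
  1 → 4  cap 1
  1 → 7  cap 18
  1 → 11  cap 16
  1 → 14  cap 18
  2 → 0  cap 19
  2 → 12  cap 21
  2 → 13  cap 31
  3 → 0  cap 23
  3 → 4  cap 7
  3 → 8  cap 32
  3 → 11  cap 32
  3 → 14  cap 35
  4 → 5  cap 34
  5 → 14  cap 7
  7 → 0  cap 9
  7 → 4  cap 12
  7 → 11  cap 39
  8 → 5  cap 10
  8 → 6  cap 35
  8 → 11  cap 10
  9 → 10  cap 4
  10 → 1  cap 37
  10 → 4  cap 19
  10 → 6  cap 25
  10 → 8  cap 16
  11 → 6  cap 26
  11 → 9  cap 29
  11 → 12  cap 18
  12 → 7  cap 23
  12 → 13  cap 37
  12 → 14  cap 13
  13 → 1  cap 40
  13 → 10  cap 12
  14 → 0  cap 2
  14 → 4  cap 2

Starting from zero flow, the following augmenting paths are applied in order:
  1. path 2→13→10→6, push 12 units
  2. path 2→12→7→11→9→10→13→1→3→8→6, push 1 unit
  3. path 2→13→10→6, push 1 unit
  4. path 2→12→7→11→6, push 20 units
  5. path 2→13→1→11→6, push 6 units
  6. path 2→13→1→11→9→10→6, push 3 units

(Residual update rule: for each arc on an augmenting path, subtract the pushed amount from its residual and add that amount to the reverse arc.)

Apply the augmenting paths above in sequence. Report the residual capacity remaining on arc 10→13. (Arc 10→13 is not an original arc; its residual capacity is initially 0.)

Residual capacity of (10,13): 12

after path 1 (2→13→10→6, push 12): res(10,13)=12
after path 2 (2→12→7→11→9→10→13→1→3→8→6, push 1): res(10,13)=11
after path 3 (2→13→10→6, push 1): res(10,13)=12
after path 4 (2→12→7→11→6, push 20): res(10,13)=12
after path 5 (2→13→1→11→6, push 6): res(10,13)=12
after path 6 (2→13→1→11→9→10→6, push 3): res(10,13)=12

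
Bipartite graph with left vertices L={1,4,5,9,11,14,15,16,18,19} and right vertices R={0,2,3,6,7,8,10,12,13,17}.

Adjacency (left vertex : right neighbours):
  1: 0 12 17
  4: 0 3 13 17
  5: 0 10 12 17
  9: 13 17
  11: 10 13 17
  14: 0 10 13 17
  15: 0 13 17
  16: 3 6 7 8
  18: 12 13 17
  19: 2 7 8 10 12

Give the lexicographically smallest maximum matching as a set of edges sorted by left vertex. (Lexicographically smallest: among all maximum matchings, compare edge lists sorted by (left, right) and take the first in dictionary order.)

|M| = 8 (so the lex-smallest maximum matching has 8 edges)
process left vertices in ascending order; for each, take the smallest-labelled available neighbour that still permits 8 edges overall, or leave it unmatched if none does
lex-smallest matching: {1-0, 4-3, 5-10, 9-13, 11-17, 16-6, 18-12, 19-2}

Lex-smallest maximum matching: {(1,0), (4,3), (5,10), (9,13), (11,17), (16,6), (18,12), (19,2)}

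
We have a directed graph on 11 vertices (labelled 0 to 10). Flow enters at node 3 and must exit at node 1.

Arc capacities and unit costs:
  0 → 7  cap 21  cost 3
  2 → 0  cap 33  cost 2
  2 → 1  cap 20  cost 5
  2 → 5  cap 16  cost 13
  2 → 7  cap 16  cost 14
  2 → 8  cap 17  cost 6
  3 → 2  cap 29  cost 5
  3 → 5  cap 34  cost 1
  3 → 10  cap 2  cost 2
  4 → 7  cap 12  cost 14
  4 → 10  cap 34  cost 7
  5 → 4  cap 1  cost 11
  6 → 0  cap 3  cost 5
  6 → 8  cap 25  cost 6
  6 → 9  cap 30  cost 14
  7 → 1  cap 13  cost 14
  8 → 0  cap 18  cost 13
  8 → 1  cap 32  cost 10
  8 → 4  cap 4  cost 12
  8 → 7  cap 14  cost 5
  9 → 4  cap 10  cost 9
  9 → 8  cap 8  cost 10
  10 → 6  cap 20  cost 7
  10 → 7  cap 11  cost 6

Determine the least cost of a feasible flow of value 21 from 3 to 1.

shortest-cost path #1: 3→2→1 push 20 @ unit cost 10 (adds 200)
shortest-cost path #2: 3→2→8→1 push 1 @ unit cost 21 (adds 21)
total cost = 221

Minimum cost for 21 units: 221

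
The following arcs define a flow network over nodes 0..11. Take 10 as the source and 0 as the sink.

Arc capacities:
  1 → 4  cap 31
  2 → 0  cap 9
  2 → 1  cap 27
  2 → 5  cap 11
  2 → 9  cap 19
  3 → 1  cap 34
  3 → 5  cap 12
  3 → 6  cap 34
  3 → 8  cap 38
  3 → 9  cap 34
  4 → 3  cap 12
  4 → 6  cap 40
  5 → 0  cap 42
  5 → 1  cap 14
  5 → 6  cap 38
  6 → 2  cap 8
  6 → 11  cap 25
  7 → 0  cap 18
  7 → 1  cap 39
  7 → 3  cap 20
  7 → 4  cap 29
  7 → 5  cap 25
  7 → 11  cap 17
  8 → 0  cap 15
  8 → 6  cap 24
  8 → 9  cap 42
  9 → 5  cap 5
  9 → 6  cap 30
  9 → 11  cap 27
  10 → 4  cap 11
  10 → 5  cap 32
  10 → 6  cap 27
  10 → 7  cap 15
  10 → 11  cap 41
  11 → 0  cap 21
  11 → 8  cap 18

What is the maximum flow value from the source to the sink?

Maximum flow value: 101

augment #1: 10→5→0 bottleneck 32, total now 32
augment #2: 10→7→0 bottleneck 15, total now 47
augment #3: 10→11→0 bottleneck 21, total now 68
augment #4: 10→6→2→0 bottleneck 8, total now 76
augment #5: 10→11→8→0 bottleneck 15, total now 91
augment #6: 10→4→3→5→0 bottleneck 10, total now 101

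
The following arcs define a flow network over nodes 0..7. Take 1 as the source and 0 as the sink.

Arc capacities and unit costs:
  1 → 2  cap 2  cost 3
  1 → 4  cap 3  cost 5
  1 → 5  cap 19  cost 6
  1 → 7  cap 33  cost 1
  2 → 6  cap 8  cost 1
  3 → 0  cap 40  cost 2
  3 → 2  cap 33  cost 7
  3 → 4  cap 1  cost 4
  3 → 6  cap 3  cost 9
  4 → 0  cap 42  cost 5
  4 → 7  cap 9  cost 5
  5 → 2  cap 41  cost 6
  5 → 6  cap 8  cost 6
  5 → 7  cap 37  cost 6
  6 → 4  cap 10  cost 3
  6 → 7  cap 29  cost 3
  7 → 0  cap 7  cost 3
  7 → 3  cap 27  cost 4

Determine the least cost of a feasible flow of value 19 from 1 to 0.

shortest-cost path #1: 1→7→0 push 7 @ unit cost 4 (adds 28)
shortest-cost path #2: 1→7→3→0 push 12 @ unit cost 7 (adds 84)
total cost = 112

Minimum cost for 19 units: 112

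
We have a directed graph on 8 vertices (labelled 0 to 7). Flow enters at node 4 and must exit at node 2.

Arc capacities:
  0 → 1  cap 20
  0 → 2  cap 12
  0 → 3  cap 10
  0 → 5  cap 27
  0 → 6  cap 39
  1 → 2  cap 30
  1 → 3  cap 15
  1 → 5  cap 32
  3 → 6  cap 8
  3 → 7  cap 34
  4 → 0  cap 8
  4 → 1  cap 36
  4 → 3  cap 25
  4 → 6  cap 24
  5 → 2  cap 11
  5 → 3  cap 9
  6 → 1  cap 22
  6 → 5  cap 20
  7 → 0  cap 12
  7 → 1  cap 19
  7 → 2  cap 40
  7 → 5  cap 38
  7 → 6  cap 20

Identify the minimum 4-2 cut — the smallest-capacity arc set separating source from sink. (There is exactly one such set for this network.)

Min-cut arcs: {(1,2), (3,7), (4,0), (5,2)} (total capacity 83)

augment #1: 4→0→2 push 8
augment #2: 4→1→2 push 30
augment #3: 4→1→5→2 push 6
augment #4: 4→3→7→2 push 25
augment #5: 4→6→5→2 push 5
augment #6: 4→6→1→3→7→2 push 9
max flow = 83; residual-reachable set from 4 gives S-side
cut edges (S→T): {(1,2), (3,7), (4,0), (5,2)} total cap 83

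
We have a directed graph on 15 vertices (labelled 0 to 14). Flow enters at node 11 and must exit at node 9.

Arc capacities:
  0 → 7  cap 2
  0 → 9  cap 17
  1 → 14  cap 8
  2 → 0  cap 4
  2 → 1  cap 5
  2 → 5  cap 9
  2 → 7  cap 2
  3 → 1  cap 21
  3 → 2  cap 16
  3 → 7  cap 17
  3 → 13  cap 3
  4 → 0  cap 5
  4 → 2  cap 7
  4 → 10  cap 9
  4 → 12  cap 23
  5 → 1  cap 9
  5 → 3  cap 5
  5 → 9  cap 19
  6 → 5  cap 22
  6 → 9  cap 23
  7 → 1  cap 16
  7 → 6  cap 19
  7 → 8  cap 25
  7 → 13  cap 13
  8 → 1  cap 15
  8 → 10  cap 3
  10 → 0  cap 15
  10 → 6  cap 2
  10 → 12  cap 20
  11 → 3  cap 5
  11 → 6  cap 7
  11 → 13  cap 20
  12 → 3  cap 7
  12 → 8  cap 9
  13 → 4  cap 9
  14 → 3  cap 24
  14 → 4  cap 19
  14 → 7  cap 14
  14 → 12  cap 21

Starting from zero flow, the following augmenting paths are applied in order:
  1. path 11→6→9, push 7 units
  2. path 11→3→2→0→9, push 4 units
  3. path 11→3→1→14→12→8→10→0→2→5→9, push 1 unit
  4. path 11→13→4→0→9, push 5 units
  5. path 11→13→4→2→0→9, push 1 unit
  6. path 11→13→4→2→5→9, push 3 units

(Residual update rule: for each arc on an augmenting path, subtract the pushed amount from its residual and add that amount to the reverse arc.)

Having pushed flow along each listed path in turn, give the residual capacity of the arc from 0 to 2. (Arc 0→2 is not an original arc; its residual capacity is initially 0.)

after path 1 (11→6→9, push 7): res(0,2)=0
after path 2 (11→3→2→0→9, push 4): res(0,2)=4
after path 3 (11→3→1→14→12→8→10→0→2→5→9, push 1): res(0,2)=3
after path 4 (11→13→4→0→9, push 5): res(0,2)=3
after path 5 (11→13→4→2→0→9, push 1): res(0,2)=4
after path 6 (11→13→4→2→5→9, push 3): res(0,2)=4

Residual capacity of (0,2): 4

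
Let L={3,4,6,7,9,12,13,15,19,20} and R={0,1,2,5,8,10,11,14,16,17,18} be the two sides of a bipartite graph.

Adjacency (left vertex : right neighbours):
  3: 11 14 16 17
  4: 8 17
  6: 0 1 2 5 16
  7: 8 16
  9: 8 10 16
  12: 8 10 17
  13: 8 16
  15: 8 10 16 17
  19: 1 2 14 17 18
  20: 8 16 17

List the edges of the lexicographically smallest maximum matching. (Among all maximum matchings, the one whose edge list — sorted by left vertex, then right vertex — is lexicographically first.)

|M| = 7 (so the lex-smallest maximum matching has 7 edges)
process left vertices in ascending order; for each, take the smallest-labelled available neighbour that still permits 7 edges overall, or leave it unmatched if none does
lex-smallest matching: {3-11, 4-8, 6-0, 7-16, 9-10, 12-17, 19-1}

Lex-smallest maximum matching: {(3,11), (4,8), (6,0), (7,16), (9,10), (12,17), (19,1)}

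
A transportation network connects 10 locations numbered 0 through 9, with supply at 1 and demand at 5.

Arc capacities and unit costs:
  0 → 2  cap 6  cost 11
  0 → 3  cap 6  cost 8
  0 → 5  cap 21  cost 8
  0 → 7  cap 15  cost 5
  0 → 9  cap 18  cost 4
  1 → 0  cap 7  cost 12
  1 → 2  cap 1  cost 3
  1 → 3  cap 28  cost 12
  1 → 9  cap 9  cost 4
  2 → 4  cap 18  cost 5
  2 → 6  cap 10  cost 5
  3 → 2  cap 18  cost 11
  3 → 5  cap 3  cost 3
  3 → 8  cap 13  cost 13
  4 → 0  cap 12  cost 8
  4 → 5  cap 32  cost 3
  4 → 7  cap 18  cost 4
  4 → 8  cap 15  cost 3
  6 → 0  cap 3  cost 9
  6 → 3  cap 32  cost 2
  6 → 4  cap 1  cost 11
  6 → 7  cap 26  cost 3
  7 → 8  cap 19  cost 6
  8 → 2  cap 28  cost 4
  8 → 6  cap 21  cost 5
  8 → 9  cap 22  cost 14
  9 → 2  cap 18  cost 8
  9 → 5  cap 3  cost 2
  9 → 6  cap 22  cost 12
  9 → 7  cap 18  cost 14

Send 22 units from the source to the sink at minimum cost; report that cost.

Minimum cost for 22 units: 396

shortest-cost path #1: 1→9→5 push 3 @ unit cost 6 (adds 18)
shortest-cost path #2: 1→2→4→5 push 1 @ unit cost 11 (adds 11)
shortest-cost path #3: 1→3→5 push 3 @ unit cost 15 (adds 45)
shortest-cost path #4: 1→0→5 push 7 @ unit cost 20 (adds 140)
shortest-cost path #5: 1→9→2→4→5 push 6 @ unit cost 20 (adds 120)
shortest-cost path #6: 1→3→2→4→5 push 2 @ unit cost 31 (adds 62)
total cost = 396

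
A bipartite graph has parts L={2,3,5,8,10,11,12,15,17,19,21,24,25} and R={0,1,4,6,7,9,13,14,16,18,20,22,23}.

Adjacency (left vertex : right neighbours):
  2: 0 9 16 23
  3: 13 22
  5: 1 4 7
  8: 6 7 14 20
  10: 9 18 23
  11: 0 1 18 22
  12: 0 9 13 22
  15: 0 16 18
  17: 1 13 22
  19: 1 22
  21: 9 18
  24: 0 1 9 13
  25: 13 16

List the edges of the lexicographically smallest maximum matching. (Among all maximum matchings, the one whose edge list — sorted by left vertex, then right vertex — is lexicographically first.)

Lex-smallest maximum matching: {(2,0), (3,13), (5,4), (8,6), (10,23), (11,1), (12,9), (15,16), (17,22), (21,18)}

|M| = 10 (so the lex-smallest maximum matching has 10 edges)
process left vertices in ascending order; for each, take the smallest-labelled available neighbour that still permits 10 edges overall, or leave it unmatched if none does
lex-smallest matching: {2-0, 3-13, 5-4, 8-6, 10-23, 11-1, 12-9, 15-16, 17-22, 21-18}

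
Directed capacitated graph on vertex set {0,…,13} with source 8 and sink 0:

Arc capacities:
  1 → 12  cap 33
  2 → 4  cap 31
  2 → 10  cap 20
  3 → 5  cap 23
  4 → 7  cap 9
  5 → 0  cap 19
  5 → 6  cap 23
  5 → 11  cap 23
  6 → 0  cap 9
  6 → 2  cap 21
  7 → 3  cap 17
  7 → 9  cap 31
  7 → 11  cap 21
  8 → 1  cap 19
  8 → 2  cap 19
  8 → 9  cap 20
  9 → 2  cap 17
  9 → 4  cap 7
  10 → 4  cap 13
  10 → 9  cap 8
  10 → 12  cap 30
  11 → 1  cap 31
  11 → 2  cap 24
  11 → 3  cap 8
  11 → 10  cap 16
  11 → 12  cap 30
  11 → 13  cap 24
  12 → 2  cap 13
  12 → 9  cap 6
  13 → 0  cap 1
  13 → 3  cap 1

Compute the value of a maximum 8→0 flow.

Maximum flow value: 9

augment #1: 8→2→4→7→3→5→0 bottleneck 9, total now 9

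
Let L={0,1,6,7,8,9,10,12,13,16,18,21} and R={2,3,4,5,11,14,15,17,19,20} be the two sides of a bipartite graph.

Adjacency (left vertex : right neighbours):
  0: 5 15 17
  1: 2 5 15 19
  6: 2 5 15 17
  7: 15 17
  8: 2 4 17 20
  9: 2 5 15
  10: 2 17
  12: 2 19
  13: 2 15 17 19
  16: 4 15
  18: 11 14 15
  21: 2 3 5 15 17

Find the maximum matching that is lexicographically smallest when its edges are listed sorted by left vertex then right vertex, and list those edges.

|M| = 9 (so the lex-smallest maximum matching has 9 edges)
process left vertices in ascending order; for each, take the smallest-labelled available neighbour that still permits 9 edges overall, or leave it unmatched if none does
lex-smallest matching: {0-5, 1-2, 6-15, 7-17, 8-20, 12-19, 16-4, 18-11, 21-3}

Lex-smallest maximum matching: {(0,5), (1,2), (6,15), (7,17), (8,20), (12,19), (16,4), (18,11), (21,3)}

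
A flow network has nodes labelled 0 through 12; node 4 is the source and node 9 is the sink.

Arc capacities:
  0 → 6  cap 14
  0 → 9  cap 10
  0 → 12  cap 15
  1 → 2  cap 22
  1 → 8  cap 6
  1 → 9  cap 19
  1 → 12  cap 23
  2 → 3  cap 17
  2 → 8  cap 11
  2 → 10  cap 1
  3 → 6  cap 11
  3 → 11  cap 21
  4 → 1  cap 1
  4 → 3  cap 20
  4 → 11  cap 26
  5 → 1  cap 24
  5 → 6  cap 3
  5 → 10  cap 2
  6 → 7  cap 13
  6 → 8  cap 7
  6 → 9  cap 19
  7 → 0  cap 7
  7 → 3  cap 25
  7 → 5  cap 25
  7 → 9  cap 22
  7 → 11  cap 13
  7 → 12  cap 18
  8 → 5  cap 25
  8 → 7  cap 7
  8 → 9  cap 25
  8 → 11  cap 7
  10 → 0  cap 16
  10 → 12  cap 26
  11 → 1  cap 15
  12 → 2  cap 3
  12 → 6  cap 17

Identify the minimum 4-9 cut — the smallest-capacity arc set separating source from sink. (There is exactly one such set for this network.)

augment #1: 4→1→9 push 1
augment #2: 4→3→6→9 push 11
augment #3: 4→11→1→9 push 15
max flow = 27; residual-reachable set from 4 gives S-side
cut edges (S→T): {(3,6), (4,1), (11,1)} total cap 27

Min-cut arcs: {(3,6), (4,1), (11,1)} (total capacity 27)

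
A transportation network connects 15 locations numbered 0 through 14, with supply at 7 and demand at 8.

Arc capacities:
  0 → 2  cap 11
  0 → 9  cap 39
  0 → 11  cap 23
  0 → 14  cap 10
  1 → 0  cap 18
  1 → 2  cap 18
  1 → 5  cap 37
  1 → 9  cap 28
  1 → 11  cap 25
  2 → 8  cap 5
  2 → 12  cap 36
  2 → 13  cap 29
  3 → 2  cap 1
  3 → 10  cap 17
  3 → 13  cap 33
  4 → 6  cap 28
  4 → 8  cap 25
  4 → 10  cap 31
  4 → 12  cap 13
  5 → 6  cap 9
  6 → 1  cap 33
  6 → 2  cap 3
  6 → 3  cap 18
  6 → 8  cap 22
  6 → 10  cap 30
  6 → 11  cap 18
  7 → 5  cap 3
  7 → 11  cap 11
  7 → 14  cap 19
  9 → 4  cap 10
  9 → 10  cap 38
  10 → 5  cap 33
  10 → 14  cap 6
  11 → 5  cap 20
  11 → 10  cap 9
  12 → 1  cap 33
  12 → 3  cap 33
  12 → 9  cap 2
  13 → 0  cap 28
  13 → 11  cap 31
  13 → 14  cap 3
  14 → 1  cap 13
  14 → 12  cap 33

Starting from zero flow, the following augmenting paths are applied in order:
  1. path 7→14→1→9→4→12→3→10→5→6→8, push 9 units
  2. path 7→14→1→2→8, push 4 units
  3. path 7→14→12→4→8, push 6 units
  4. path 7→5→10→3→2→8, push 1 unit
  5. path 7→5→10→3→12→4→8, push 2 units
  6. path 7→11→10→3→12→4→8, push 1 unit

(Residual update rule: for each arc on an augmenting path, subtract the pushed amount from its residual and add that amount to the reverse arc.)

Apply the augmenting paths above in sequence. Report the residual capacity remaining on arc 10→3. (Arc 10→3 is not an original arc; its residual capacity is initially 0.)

Residual capacity of (10,3): 5

after path 1 (7→14→1→9→4→12→3→10→5→6→8, push 9): res(10,3)=9
after path 2 (7→14→1→2→8, push 4): res(10,3)=9
after path 3 (7→14→12→4→8, push 6): res(10,3)=9
after path 4 (7→5→10→3→2→8, push 1): res(10,3)=8
after path 5 (7→5→10→3→12→4→8, push 2): res(10,3)=6
after path 6 (7→11→10→3→12→4→8, push 1): res(10,3)=5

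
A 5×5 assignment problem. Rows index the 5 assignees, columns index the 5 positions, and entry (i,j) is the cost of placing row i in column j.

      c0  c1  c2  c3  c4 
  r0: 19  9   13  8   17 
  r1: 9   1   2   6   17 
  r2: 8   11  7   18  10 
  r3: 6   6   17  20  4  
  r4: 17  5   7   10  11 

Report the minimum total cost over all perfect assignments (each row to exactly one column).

optimal assignment: row0→col3 (cost 8), row1→col2 (cost 2), row2→col0 (cost 8), row3→col4 (cost 4), row4→col1 (cost 5)
total = 8 + 2 + 8 + 4 + 5 = 27

Minimum assignment cost: 27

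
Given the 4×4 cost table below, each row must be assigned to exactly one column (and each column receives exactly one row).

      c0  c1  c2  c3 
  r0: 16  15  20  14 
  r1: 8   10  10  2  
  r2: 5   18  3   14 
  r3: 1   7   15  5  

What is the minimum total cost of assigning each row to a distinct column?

Minimum assignment cost: 21

optimal assignment: row0→col1 (cost 15), row1→col3 (cost 2), row2→col2 (cost 3), row3→col0 (cost 1)
total = 15 + 2 + 3 + 1 = 21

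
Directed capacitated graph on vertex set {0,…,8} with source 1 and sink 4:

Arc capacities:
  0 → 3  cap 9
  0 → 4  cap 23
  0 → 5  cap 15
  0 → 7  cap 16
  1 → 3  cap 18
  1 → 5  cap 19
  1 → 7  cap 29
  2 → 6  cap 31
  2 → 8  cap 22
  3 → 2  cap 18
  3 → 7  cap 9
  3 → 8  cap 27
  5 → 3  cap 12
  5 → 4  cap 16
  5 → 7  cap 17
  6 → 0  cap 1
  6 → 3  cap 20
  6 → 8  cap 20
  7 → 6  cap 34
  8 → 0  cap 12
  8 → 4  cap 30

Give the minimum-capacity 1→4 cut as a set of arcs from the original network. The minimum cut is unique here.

augment #1: 1→5→4 push 16
augment #2: 1→3→8→4 push 18
augment #3: 1→5→3→8→4 push 3
augment #4: 1→7→6→0→4 push 1
augment #5: 1→7→6→8→4 push 9
augment #6: 1→7→6→8→0→4 push 11
augment #7: 1→7→6→3→8→0→4 push 1
max flow = 59; residual-reachable set from 1 gives S-side
cut edges (S→T): {(5,4), (6,0), (8,0), (8,4)} total cap 59

Min-cut arcs: {(5,4), (6,0), (8,0), (8,4)} (total capacity 59)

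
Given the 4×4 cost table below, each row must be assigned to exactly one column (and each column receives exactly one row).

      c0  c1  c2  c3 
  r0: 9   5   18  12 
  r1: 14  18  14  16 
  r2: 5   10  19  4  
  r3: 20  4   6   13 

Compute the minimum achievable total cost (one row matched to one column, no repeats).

optimal assignment: row0→col1 (cost 5), row1→col0 (cost 14), row2→col3 (cost 4), row3→col2 (cost 6)
total = 5 + 14 + 4 + 6 = 29

Minimum assignment cost: 29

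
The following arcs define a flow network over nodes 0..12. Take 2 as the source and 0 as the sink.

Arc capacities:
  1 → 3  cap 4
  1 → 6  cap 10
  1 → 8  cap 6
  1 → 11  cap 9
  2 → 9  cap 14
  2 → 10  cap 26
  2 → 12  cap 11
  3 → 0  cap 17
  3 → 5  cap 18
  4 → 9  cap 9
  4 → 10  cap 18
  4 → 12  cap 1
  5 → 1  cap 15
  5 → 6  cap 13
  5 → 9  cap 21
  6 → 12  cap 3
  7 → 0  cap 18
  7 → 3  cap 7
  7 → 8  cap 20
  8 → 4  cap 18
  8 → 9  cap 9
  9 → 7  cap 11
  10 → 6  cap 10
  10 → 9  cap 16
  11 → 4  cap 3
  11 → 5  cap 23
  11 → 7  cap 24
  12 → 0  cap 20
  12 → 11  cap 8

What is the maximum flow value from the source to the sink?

Maximum flow value: 25

augment #1: 2→12→0 bottleneck 11, total now 11
augment #2: 2→9→7→0 bottleneck 11, total now 22
augment #3: 2→10→6→12→0 bottleneck 3, total now 25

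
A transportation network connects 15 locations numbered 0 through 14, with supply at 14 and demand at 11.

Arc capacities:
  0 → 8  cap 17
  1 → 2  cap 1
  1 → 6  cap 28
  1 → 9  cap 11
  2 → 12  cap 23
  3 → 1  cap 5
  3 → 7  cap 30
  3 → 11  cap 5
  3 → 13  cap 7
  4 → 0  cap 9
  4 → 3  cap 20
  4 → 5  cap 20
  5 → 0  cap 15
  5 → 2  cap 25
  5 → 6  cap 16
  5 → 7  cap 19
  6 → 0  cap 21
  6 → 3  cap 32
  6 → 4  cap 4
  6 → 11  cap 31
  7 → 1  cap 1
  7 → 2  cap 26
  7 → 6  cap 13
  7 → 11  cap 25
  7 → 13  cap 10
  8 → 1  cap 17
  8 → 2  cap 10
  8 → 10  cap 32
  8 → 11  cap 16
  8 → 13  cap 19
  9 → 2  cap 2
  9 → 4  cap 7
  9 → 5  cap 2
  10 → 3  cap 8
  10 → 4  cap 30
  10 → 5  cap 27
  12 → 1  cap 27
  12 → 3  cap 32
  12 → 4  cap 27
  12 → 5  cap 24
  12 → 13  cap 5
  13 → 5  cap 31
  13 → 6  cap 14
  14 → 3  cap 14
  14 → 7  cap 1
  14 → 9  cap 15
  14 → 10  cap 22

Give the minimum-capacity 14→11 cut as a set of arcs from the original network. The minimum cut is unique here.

augment #1: 14→3→11 push 5
augment #2: 14→7→11 push 1
augment #3: 14→3→7→11 push 9
augment #4: 14→9→5→6→11 push 2
augment #5: 14→10→3→7→11 push 8
augment #6: 14→10→5→6→11 push 14
augment #7: 14→9→4→0→8→11 push 7
augment #8: 14→9→2→12→1→6→11 push 2
max flow = 48; residual-reachable set from 14 gives S-side
cut edges (S→T): {(9,2), (9,4), (9,5), (14,3), (14,7), (14,10)} total cap 48

Min-cut arcs: {(9,2), (9,4), (9,5), (14,3), (14,7), (14,10)} (total capacity 48)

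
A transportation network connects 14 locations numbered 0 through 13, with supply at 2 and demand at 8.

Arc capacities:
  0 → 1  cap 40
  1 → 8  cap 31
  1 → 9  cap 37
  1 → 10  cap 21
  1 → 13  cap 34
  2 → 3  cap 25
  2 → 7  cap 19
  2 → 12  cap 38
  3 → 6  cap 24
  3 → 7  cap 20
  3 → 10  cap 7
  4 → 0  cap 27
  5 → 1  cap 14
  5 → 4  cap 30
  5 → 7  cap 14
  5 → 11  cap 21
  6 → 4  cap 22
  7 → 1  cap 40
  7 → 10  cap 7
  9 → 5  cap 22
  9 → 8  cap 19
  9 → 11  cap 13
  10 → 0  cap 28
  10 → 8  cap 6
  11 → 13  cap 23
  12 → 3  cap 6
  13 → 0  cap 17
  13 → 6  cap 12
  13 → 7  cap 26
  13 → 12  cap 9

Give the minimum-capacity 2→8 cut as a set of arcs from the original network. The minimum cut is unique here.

augment #1: 2→3→10→8 push 6
augment #2: 2→7→1→8 push 19
augment #3: 2→3→7→1→8 push 12
augment #4: 2→3→7→1→9→8 push 7
augment #5: 2→12→3→7→1→9→8 push 1
augment #6: 2→12→3→10→0→1→9→8 push 1
augment #7: 2→12→3→6→4→0→1→9→8 push 4
max flow = 50; residual-reachable set from 2 gives S-side
cut edges (S→T): {(2,3), (2,7), (12,3)} total cap 50

Min-cut arcs: {(2,3), (2,7), (12,3)} (total capacity 50)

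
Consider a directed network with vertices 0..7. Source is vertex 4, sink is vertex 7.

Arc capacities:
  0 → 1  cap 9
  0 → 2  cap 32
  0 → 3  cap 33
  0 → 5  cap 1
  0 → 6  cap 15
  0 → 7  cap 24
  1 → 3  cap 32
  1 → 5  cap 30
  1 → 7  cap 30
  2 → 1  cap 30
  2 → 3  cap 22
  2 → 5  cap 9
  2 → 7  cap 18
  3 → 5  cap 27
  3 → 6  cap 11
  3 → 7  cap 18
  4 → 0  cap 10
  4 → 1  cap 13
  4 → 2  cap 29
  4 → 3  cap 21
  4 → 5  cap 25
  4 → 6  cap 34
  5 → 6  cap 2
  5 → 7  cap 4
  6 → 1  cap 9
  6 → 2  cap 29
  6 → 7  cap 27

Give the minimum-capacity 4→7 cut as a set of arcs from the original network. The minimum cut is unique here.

augment #1: 4→0→7 push 10
augment #2: 4→1→7 push 13
augment #3: 4→2→7 push 18
augment #4: 4→3→7 push 18
augment #5: 4→5→7 push 4
augment #6: 4→6→7 push 27
augment #7: 4→2→1→7 push 11
augment #8: 4→6→1→7 push 6
max flow = 107; residual-reachable set from 4 gives S-side
cut edges (S→T): {(1,7), (2,7), (3,7), (4,0), (5,7), (6,7)} total cap 107

Min-cut arcs: {(1,7), (2,7), (3,7), (4,0), (5,7), (6,7)} (total capacity 107)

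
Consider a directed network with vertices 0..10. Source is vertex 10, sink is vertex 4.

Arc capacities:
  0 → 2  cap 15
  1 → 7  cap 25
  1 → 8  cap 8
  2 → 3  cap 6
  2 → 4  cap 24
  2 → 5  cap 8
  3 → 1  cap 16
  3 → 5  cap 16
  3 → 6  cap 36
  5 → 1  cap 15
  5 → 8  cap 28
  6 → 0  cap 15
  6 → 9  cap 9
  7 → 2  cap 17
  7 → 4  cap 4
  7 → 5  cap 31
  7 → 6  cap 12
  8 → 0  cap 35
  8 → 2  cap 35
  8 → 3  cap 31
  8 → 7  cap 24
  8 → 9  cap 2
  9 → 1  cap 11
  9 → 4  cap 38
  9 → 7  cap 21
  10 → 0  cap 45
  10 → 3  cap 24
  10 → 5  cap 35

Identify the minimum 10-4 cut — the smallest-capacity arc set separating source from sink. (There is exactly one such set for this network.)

Min-cut arcs: {(2,4), (6,9), (7,4), (8,9)} (total capacity 39)

augment #1: 10→0→2→4 push 15
augment #2: 10→3→1→7→4 push 4
augment #3: 10→3→6→9→4 push 9
augment #4: 10→5→8→2→4 push 9
augment #5: 10→5→8→9→4 push 2
max flow = 39; residual-reachable set from 10 gives S-side
cut edges (S→T): {(2,4), (6,9), (7,4), (8,9)} total cap 39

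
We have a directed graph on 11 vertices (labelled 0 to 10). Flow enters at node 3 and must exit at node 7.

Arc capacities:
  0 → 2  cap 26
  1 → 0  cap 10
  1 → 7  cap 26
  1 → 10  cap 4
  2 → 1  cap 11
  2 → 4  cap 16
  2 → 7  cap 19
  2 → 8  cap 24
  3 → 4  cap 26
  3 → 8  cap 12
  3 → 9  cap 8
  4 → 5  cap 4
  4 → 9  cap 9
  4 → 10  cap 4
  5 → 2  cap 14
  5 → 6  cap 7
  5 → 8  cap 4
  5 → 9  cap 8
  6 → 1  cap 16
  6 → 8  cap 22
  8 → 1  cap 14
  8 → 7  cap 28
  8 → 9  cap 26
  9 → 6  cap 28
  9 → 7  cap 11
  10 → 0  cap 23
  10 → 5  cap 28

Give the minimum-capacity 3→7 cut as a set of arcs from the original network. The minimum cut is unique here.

augment #1: 3→8→7 push 12
augment #2: 3→9→7 push 8
augment #3: 3→4→9→7 push 3
augment #4: 3→4→5→2→7 push 4
augment #5: 3→4→9→6→1→7 push 6
augment #6: 3→4→10→0→2→7 push 4
max flow = 37; residual-reachable set from 3 gives S-side
cut edges (S→T): {(3,8), (3,9), (4,5), (4,9), (4,10)} total cap 37

Min-cut arcs: {(3,8), (3,9), (4,5), (4,9), (4,10)} (total capacity 37)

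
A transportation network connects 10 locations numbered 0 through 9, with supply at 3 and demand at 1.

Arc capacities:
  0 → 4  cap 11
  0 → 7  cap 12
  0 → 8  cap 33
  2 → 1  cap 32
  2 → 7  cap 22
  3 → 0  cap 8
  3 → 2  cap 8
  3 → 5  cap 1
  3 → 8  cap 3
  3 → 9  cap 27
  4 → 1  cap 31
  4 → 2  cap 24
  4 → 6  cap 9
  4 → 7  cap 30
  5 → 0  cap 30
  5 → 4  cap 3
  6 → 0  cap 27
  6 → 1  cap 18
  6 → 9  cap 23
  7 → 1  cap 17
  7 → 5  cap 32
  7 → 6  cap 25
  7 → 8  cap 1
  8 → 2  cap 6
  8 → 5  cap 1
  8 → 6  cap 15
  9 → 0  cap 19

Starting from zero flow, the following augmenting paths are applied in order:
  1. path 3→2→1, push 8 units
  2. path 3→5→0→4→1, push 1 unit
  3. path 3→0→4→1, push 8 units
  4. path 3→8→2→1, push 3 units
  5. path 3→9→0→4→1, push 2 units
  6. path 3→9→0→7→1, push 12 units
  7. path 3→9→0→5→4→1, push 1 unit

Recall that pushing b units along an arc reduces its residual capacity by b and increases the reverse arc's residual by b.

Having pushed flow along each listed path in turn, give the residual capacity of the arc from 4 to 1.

after path 1 (3→2→1, push 8): res(4,1)=31
after path 2 (3→5→0→4→1, push 1): res(4,1)=30
after path 3 (3→0→4→1, push 8): res(4,1)=22
after path 4 (3→8→2→1, push 3): res(4,1)=22
after path 5 (3→9→0→4→1, push 2): res(4,1)=20
after path 6 (3→9→0→7→1, push 12): res(4,1)=20
after path 7 (3→9→0→5→4→1, push 1): res(4,1)=19

Residual capacity of (4,1): 19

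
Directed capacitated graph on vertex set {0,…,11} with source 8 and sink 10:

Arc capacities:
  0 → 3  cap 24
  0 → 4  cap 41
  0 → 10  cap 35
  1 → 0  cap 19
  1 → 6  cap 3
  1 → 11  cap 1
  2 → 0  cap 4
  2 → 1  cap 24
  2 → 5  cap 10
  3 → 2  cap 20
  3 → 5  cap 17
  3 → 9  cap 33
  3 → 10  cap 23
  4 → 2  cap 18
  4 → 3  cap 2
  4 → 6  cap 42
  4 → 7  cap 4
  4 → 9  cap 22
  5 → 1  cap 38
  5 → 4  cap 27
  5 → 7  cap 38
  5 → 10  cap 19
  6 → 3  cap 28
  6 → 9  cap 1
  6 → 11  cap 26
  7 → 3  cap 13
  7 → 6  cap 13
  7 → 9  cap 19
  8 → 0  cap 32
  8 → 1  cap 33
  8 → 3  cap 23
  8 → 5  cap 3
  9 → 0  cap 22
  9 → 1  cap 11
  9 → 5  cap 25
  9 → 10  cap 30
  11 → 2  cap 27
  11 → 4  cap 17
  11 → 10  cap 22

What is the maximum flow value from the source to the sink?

Maximum flow value: 81

augment #1: 8→0→10 bottleneck 32, total now 32
augment #2: 8→3→10 bottleneck 23, total now 55
augment #3: 8→5→10 bottleneck 3, total now 58
augment #4: 8→1→0→10 bottleneck 3, total now 61
augment #5: 8→1→11→10 bottleneck 1, total now 62
augment #6: 8→1→6→9→10 bottleneck 1, total now 63
augment #7: 8→1→6→11→10 bottleneck 2, total now 65
augment #8: 8→1→0→3→5→10 bottleneck 16, total now 81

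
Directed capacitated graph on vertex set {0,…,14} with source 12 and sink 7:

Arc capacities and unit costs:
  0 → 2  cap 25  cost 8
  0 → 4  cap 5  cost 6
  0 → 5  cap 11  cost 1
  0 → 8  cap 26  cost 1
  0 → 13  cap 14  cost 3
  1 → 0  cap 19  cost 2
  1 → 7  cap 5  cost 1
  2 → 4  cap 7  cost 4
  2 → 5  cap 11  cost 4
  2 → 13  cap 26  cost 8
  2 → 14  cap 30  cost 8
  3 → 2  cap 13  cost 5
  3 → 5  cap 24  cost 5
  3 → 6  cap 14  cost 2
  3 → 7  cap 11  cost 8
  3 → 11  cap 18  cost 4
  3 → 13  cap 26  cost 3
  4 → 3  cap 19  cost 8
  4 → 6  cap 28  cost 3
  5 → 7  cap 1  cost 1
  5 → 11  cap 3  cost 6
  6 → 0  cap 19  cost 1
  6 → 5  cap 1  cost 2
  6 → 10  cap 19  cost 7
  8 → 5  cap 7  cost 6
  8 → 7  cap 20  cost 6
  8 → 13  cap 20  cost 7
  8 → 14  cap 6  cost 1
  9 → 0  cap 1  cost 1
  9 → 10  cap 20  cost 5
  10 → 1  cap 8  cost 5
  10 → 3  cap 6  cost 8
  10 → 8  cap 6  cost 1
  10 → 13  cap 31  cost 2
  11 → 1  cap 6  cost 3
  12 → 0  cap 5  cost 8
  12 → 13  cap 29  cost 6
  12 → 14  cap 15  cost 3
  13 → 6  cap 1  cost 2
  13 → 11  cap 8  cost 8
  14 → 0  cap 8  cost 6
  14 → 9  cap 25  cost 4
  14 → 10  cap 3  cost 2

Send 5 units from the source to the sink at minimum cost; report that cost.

Minimum cost for 5 units: 58

shortest-cost path #1: 12→0→5→7 push 1 @ unit cost 10 (adds 10)
shortest-cost path #2: 12→14→10→1→7 push 3 @ unit cost 11 (adds 33)
shortest-cost path #3: 12→0→8→7 push 1 @ unit cost 15 (adds 15)
total cost = 58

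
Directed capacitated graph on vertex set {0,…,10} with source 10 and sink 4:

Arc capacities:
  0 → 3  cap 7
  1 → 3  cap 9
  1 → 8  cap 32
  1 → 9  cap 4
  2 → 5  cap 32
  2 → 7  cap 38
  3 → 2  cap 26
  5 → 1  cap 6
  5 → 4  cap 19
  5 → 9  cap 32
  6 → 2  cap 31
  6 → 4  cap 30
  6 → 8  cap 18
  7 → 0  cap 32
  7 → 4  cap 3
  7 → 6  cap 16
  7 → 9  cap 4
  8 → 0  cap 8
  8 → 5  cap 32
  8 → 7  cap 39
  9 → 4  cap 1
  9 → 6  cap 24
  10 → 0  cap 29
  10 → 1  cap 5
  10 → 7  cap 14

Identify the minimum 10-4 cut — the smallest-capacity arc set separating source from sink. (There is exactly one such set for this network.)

augment #1: 10→7→4 push 3
augment #2: 10→1→9→4 push 1
augment #3: 10→7→6→4 push 11
augment #4: 10→1→8→5→4 push 4
augment #5: 10→0→3→2→5→4 push 7
max flow = 26; residual-reachable set from 10 gives S-side
cut edges (S→T): {(0,3), (10,1), (10,7)} total cap 26

Min-cut arcs: {(0,3), (10,1), (10,7)} (total capacity 26)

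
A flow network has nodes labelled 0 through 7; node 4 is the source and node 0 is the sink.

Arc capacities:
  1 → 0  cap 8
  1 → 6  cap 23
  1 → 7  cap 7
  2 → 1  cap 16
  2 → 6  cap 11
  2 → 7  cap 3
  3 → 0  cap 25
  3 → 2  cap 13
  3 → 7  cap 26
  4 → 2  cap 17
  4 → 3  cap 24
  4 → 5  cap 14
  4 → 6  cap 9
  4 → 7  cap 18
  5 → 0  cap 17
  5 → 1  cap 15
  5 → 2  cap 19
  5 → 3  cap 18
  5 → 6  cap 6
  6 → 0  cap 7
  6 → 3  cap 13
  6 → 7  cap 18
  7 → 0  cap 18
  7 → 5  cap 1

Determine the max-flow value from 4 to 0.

Maximum flow value: 73

augment #1: 4→3→0 bottleneck 24, total now 24
augment #2: 4→5→0 bottleneck 14, total now 38
augment #3: 4→6→0 bottleneck 7, total now 45
augment #4: 4→7→0 bottleneck 18, total now 63
augment #5: 4→2→1→0 bottleneck 8, total now 71
augment #6: 4→6→3→0 bottleneck 1, total now 72
augment #7: 4→2→7→5→0 bottleneck 1, total now 73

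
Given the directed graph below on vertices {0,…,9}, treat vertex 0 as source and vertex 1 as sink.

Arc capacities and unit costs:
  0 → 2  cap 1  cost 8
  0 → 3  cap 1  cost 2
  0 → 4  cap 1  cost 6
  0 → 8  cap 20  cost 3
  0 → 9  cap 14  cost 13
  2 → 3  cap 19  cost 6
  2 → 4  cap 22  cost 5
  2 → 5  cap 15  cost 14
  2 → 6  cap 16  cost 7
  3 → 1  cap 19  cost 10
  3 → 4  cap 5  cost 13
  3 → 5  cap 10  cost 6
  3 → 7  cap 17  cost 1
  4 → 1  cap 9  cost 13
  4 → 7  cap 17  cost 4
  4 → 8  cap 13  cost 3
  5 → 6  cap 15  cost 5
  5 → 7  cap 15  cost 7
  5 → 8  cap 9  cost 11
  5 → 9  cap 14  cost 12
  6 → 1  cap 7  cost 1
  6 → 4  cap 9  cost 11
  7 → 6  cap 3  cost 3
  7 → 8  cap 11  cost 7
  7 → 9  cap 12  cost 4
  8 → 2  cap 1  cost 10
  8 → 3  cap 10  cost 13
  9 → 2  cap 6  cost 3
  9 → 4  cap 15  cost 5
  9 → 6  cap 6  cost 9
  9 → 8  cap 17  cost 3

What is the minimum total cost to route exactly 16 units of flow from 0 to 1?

shortest-cost path #1: 0→3→7→6→1 push 1 @ unit cost 7 (adds 7)
shortest-cost path #2: 0→4→7→6→1 push 1 @ unit cost 14 (adds 14)
shortest-cost path #3: 0→2→6→1 push 1 @ unit cost 16 (adds 16)
shortest-cost path #4: 0→8→2→6→1 push 1 @ unit cost 21 (adds 21)
shortest-cost path #5: 0→8→3→7→6→1 push 1 @ unit cost 21 (adds 21)
shortest-cost path #6: 0→9→6→1 push 2 @ unit cost 23 (adds 46)
shortest-cost path #7: 0→8→3→1 push 9 @ unit cost 26 (adds 234)
total cost = 359

Minimum cost for 16 units: 359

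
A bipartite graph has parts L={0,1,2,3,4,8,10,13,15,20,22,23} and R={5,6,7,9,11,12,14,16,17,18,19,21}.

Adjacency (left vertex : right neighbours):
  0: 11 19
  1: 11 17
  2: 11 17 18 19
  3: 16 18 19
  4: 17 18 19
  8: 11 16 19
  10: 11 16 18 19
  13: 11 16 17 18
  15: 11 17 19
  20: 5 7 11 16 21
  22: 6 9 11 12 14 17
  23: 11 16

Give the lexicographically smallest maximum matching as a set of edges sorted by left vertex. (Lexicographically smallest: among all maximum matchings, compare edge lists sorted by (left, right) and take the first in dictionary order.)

|M| = 7 (so the lex-smallest maximum matching has 7 edges)
process left vertices in ascending order; for each, take the smallest-labelled available neighbour that still permits 7 edges overall, or leave it unmatched if none does
lex-smallest matching: {0-11, 1-17, 2-18, 3-16, 4-19, 20-5, 22-6}

Lex-smallest maximum matching: {(0,11), (1,17), (2,18), (3,16), (4,19), (20,5), (22,6)}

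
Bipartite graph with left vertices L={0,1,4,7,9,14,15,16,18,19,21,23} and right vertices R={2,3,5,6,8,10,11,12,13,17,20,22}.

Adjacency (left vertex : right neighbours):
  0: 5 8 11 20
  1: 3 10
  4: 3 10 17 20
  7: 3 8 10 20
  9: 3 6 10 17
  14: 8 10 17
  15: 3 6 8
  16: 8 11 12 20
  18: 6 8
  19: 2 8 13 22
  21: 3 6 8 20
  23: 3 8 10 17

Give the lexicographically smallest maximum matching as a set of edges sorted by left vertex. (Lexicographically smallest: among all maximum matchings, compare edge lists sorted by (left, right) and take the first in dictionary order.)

Lex-smallest maximum matching: {(0,5), (1,3), (4,10), (7,8), (9,6), (14,17), (16,11), (19,2), (21,20)}

|M| = 9 (so the lex-smallest maximum matching has 9 edges)
process left vertices in ascending order; for each, take the smallest-labelled available neighbour that still permits 9 edges overall, or leave it unmatched if none does
lex-smallest matching: {0-5, 1-3, 4-10, 7-8, 9-6, 14-17, 16-11, 19-2, 21-20}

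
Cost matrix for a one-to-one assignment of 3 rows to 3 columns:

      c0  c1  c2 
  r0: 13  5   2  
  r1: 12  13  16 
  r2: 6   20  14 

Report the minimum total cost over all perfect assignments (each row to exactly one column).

Minimum assignment cost: 21

optimal assignment: row0→col2 (cost 2), row1→col1 (cost 13), row2→col0 (cost 6)
total = 2 + 13 + 6 = 21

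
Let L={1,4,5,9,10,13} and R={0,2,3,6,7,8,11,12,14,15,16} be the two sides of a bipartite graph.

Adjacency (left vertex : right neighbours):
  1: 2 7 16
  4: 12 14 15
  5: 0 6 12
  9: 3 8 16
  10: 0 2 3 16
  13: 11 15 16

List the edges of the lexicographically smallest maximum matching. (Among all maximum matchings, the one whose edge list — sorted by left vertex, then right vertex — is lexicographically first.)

|M| = 6 (so the lex-smallest maximum matching has 6 edges)
process left vertices in ascending order; for each, take the smallest-labelled available neighbour that still permits 6 edges overall, or leave it unmatched if none does
lex-smallest matching: {1-2, 4-12, 5-0, 9-3, 10-16, 13-11}

Lex-smallest maximum matching: {(1,2), (4,12), (5,0), (9,3), (10,16), (13,11)}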